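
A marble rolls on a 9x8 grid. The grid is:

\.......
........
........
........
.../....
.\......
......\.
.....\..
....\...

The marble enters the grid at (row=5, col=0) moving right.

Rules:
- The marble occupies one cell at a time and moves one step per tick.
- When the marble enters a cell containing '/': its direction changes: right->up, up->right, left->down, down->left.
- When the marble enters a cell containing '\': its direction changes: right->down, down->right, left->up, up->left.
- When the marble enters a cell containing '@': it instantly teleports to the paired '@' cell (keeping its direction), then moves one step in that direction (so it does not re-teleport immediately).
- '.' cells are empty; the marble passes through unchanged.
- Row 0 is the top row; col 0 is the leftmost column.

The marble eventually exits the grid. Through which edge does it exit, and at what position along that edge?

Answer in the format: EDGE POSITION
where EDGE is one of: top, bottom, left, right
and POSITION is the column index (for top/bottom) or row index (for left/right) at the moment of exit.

Step 1: enter (5,0), '.' pass, move right to (5,1)
Step 2: enter (5,1), '\' deflects right->down, move down to (6,1)
Step 3: enter (6,1), '.' pass, move down to (7,1)
Step 4: enter (7,1), '.' pass, move down to (8,1)
Step 5: enter (8,1), '.' pass, move down to (9,1)
Step 6: at (9,1) — EXIT via bottom edge, pos 1

Answer: bottom 1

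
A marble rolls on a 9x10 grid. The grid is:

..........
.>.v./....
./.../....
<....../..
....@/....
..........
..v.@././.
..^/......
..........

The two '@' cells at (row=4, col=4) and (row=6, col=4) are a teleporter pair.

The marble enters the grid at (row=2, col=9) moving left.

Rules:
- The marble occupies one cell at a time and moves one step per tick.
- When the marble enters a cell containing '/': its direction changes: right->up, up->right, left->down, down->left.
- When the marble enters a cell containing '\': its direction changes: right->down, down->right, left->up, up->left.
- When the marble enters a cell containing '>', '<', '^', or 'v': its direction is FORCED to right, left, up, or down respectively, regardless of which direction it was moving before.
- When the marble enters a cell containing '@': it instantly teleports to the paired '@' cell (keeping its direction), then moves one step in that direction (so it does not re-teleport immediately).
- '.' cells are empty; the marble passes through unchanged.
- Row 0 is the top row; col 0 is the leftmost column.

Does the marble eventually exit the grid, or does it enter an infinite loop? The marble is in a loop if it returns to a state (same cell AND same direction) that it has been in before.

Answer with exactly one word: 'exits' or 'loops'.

Answer: loops

Derivation:
Step 1: enter (2,9), '.' pass, move left to (2,8)
Step 2: enter (2,8), '.' pass, move left to (2,7)
Step 3: enter (2,7), '.' pass, move left to (2,6)
Step 4: enter (2,6), '.' pass, move left to (2,5)
Step 5: enter (2,5), '/' deflects left->down, move down to (3,5)
Step 6: enter (3,5), '.' pass, move down to (4,5)
Step 7: enter (4,5), '/' deflects down->left, move left to (4,4)
Step 8: enter (4,4), '@' teleport (4,4)->(6,4), also enter (6,4), move left to (6,3)
Step 9: enter (6,3), '.' pass, move left to (6,2)
Step 10: enter (6,2), 'v' forces left->down, move down to (7,2)
Step 11: enter (7,2), '^' forces down->up, move up to (6,2)
Step 12: enter (6,2), 'v' forces up->down, move down to (7,2)
Step 13: at (7,2) dir=down — LOOP DETECTED (seen before)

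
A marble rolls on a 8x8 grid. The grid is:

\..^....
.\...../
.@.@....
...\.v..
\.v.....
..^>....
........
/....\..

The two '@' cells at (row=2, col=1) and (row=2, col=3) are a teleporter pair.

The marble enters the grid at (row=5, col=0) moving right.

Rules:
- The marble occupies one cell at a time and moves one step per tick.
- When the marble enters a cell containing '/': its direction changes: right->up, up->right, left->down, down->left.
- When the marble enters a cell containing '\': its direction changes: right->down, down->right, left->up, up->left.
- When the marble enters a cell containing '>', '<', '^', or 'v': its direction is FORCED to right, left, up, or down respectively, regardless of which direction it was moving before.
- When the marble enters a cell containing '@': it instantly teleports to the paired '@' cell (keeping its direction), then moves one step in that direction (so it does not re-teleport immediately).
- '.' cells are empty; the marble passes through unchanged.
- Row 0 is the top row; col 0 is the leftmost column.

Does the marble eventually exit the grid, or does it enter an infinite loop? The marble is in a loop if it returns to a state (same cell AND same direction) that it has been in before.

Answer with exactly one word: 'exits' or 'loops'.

Answer: loops

Derivation:
Step 1: enter (5,0), '.' pass, move right to (5,1)
Step 2: enter (5,1), '.' pass, move right to (5,2)
Step 3: enter (5,2), '^' forces right->up, move up to (4,2)
Step 4: enter (4,2), 'v' forces up->down, move down to (5,2)
Step 5: enter (5,2), '^' forces down->up, move up to (4,2)
Step 6: at (4,2) dir=up — LOOP DETECTED (seen before)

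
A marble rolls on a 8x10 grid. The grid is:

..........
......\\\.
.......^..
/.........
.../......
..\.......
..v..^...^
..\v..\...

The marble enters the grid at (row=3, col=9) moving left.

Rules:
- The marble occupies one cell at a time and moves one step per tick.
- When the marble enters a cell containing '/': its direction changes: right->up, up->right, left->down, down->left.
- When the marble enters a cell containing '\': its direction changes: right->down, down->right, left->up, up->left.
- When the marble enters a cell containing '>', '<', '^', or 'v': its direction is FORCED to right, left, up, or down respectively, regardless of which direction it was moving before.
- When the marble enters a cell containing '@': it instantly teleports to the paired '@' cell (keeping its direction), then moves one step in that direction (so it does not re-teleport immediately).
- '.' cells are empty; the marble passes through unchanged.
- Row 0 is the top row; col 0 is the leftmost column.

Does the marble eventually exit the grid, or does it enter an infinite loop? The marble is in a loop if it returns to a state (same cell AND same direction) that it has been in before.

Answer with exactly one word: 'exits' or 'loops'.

Step 1: enter (3,9), '.' pass, move left to (3,8)
Step 2: enter (3,8), '.' pass, move left to (3,7)
Step 3: enter (3,7), '.' pass, move left to (3,6)
Step 4: enter (3,6), '.' pass, move left to (3,5)
Step 5: enter (3,5), '.' pass, move left to (3,4)
Step 6: enter (3,4), '.' pass, move left to (3,3)
Step 7: enter (3,3), '.' pass, move left to (3,2)
Step 8: enter (3,2), '.' pass, move left to (3,1)
Step 9: enter (3,1), '.' pass, move left to (3,0)
Step 10: enter (3,0), '/' deflects left->down, move down to (4,0)
Step 11: enter (4,0), '.' pass, move down to (5,0)
Step 12: enter (5,0), '.' pass, move down to (6,0)
Step 13: enter (6,0), '.' pass, move down to (7,0)
Step 14: enter (7,0), '.' pass, move down to (8,0)
Step 15: at (8,0) — EXIT via bottom edge, pos 0

Answer: exits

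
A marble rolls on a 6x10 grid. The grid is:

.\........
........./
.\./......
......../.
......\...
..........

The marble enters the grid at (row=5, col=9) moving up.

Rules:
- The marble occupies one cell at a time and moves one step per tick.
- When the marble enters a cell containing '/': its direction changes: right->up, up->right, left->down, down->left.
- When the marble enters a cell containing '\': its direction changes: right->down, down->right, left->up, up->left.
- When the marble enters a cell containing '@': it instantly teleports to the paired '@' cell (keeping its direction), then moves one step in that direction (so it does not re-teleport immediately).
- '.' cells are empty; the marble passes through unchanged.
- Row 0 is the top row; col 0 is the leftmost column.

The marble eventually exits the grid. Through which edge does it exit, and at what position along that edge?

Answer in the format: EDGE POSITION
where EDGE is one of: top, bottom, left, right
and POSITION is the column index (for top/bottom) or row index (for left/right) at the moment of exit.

Step 1: enter (5,9), '.' pass, move up to (4,9)
Step 2: enter (4,9), '.' pass, move up to (3,9)
Step 3: enter (3,9), '.' pass, move up to (2,9)
Step 4: enter (2,9), '.' pass, move up to (1,9)
Step 5: enter (1,9), '/' deflects up->right, move right to (1,10)
Step 6: at (1,10) — EXIT via right edge, pos 1

Answer: right 1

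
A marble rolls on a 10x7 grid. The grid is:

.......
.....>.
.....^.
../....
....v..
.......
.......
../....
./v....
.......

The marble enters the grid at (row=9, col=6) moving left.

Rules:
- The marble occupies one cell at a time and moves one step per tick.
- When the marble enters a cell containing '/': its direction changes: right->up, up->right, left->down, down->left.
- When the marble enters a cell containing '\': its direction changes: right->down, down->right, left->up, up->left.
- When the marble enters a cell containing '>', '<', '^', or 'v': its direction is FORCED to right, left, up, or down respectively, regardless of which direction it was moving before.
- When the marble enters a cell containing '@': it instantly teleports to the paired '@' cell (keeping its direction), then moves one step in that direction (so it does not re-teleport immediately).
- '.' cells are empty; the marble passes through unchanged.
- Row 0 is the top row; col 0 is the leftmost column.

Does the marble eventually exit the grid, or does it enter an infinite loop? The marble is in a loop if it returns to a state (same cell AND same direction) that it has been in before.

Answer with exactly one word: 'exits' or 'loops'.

Answer: exits

Derivation:
Step 1: enter (9,6), '.' pass, move left to (9,5)
Step 2: enter (9,5), '.' pass, move left to (9,4)
Step 3: enter (9,4), '.' pass, move left to (9,3)
Step 4: enter (9,3), '.' pass, move left to (9,2)
Step 5: enter (9,2), '.' pass, move left to (9,1)
Step 6: enter (9,1), '.' pass, move left to (9,0)
Step 7: enter (9,0), '.' pass, move left to (9,-1)
Step 8: at (9,-1) — EXIT via left edge, pos 9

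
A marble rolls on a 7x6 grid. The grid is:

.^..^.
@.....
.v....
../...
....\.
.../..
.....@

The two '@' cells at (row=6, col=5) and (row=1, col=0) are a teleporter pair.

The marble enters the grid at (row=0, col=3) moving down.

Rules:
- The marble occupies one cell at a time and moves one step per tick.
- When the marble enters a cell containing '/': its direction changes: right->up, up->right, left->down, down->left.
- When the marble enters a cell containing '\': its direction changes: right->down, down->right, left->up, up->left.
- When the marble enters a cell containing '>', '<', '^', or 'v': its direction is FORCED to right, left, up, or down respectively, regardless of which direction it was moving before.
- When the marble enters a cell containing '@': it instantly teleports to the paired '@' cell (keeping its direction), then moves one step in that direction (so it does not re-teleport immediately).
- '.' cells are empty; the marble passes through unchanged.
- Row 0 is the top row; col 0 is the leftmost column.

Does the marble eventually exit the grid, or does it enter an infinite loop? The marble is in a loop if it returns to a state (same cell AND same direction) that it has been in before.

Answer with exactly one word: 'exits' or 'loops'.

Step 1: enter (0,3), '.' pass, move down to (1,3)
Step 2: enter (1,3), '.' pass, move down to (2,3)
Step 3: enter (2,3), '.' pass, move down to (3,3)
Step 4: enter (3,3), '.' pass, move down to (4,3)
Step 5: enter (4,3), '.' pass, move down to (5,3)
Step 6: enter (5,3), '/' deflects down->left, move left to (5,2)
Step 7: enter (5,2), '.' pass, move left to (5,1)
Step 8: enter (5,1), '.' pass, move left to (5,0)
Step 9: enter (5,0), '.' pass, move left to (5,-1)
Step 10: at (5,-1) — EXIT via left edge, pos 5

Answer: exits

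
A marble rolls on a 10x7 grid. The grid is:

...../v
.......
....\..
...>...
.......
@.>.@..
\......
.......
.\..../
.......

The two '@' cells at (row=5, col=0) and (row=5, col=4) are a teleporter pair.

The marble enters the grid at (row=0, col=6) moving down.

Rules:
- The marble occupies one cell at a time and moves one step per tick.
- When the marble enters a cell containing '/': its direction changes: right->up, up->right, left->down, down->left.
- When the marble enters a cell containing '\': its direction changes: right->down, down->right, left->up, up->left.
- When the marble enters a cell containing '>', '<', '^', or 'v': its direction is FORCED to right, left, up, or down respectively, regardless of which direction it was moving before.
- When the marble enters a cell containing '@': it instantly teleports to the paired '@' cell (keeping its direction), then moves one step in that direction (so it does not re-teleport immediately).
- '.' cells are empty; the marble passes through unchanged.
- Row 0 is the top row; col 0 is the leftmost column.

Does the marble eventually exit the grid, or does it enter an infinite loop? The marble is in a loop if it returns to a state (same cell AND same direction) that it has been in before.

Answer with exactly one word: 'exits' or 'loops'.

Step 1: enter (0,6), 'v' forces down->down, move down to (1,6)
Step 2: enter (1,6), '.' pass, move down to (2,6)
Step 3: enter (2,6), '.' pass, move down to (3,6)
Step 4: enter (3,6), '.' pass, move down to (4,6)
Step 5: enter (4,6), '.' pass, move down to (5,6)
Step 6: enter (5,6), '.' pass, move down to (6,6)
Step 7: enter (6,6), '.' pass, move down to (7,6)
Step 8: enter (7,6), '.' pass, move down to (8,6)
Step 9: enter (8,6), '/' deflects down->left, move left to (8,5)
Step 10: enter (8,5), '.' pass, move left to (8,4)
Step 11: enter (8,4), '.' pass, move left to (8,3)
Step 12: enter (8,3), '.' pass, move left to (8,2)
Step 13: enter (8,2), '.' pass, move left to (8,1)
Step 14: enter (8,1), '\' deflects left->up, move up to (7,1)
Step 15: enter (7,1), '.' pass, move up to (6,1)
Step 16: enter (6,1), '.' pass, move up to (5,1)
Step 17: enter (5,1), '.' pass, move up to (4,1)
Step 18: enter (4,1), '.' pass, move up to (3,1)
Step 19: enter (3,1), '.' pass, move up to (2,1)
Step 20: enter (2,1), '.' pass, move up to (1,1)
Step 21: enter (1,1), '.' pass, move up to (0,1)
Step 22: enter (0,1), '.' pass, move up to (-1,1)
Step 23: at (-1,1) — EXIT via top edge, pos 1

Answer: exits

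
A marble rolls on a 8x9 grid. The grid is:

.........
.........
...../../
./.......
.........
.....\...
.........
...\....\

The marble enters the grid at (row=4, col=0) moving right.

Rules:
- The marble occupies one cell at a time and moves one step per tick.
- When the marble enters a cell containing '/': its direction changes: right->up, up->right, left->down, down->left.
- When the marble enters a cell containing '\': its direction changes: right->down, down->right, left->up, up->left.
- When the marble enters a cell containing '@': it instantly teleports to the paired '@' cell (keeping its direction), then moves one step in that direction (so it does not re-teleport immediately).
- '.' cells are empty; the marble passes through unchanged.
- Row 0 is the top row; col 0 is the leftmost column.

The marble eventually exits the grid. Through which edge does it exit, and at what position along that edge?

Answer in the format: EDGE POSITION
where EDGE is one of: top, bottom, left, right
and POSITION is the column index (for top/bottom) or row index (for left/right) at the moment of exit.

Step 1: enter (4,0), '.' pass, move right to (4,1)
Step 2: enter (4,1), '.' pass, move right to (4,2)
Step 3: enter (4,2), '.' pass, move right to (4,3)
Step 4: enter (4,3), '.' pass, move right to (4,4)
Step 5: enter (4,4), '.' pass, move right to (4,5)
Step 6: enter (4,5), '.' pass, move right to (4,6)
Step 7: enter (4,6), '.' pass, move right to (4,7)
Step 8: enter (4,7), '.' pass, move right to (4,8)
Step 9: enter (4,8), '.' pass, move right to (4,9)
Step 10: at (4,9) — EXIT via right edge, pos 4

Answer: right 4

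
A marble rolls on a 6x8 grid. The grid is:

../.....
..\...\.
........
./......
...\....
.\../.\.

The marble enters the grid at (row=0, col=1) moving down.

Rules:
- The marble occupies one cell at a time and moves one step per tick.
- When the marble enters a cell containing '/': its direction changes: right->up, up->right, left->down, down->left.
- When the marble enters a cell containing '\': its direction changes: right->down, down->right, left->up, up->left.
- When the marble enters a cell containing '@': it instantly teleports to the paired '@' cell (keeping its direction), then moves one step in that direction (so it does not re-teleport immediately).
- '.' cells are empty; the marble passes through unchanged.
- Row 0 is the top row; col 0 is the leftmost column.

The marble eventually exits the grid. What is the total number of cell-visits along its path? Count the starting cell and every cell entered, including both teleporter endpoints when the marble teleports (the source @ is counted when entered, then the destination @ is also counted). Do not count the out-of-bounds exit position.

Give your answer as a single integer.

Step 1: enter (0,1), '.' pass, move down to (1,1)
Step 2: enter (1,1), '.' pass, move down to (2,1)
Step 3: enter (2,1), '.' pass, move down to (3,1)
Step 4: enter (3,1), '/' deflects down->left, move left to (3,0)
Step 5: enter (3,0), '.' pass, move left to (3,-1)
Step 6: at (3,-1) — EXIT via left edge, pos 3
Path length (cell visits): 5

Answer: 5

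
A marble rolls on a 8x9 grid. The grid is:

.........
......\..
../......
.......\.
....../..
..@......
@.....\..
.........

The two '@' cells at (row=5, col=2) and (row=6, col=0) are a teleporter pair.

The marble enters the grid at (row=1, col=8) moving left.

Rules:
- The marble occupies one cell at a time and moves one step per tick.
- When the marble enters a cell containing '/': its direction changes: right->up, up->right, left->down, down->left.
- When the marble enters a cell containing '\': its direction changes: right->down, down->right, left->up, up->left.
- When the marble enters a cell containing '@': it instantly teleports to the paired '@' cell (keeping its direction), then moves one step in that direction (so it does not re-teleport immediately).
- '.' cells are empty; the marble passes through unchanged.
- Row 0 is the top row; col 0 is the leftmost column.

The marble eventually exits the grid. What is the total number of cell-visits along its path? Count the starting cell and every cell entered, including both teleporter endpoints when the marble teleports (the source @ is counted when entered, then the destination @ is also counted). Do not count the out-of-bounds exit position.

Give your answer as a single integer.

Step 1: enter (1,8), '.' pass, move left to (1,7)
Step 2: enter (1,7), '.' pass, move left to (1,6)
Step 3: enter (1,6), '\' deflects left->up, move up to (0,6)
Step 4: enter (0,6), '.' pass, move up to (-1,6)
Step 5: at (-1,6) — EXIT via top edge, pos 6
Path length (cell visits): 4

Answer: 4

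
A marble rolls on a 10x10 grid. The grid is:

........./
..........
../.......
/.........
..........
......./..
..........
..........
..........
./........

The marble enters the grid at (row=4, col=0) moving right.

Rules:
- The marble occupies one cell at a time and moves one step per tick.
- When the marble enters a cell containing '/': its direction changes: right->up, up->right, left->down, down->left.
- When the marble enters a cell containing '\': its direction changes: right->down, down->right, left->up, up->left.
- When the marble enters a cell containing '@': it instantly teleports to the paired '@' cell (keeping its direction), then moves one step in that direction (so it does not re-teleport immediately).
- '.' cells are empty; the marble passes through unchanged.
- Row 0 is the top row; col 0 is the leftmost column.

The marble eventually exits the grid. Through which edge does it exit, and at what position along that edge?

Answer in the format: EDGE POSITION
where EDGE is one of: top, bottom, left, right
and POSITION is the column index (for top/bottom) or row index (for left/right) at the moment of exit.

Step 1: enter (4,0), '.' pass, move right to (4,1)
Step 2: enter (4,1), '.' pass, move right to (4,2)
Step 3: enter (4,2), '.' pass, move right to (4,3)
Step 4: enter (4,3), '.' pass, move right to (4,4)
Step 5: enter (4,4), '.' pass, move right to (4,5)
Step 6: enter (4,5), '.' pass, move right to (4,6)
Step 7: enter (4,6), '.' pass, move right to (4,7)
Step 8: enter (4,7), '.' pass, move right to (4,8)
Step 9: enter (4,8), '.' pass, move right to (4,9)
Step 10: enter (4,9), '.' pass, move right to (4,10)
Step 11: at (4,10) — EXIT via right edge, pos 4

Answer: right 4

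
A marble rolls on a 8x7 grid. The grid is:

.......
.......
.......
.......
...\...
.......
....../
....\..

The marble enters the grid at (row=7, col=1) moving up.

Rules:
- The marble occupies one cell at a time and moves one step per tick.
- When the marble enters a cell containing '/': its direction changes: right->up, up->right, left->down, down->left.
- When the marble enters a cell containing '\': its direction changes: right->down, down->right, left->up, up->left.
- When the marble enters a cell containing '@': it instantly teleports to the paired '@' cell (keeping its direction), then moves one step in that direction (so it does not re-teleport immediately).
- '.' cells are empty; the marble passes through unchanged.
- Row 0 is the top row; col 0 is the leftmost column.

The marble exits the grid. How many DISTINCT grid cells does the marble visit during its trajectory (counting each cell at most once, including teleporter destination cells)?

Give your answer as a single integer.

Answer: 8

Derivation:
Step 1: enter (7,1), '.' pass, move up to (6,1)
Step 2: enter (6,1), '.' pass, move up to (5,1)
Step 3: enter (5,1), '.' pass, move up to (4,1)
Step 4: enter (4,1), '.' pass, move up to (3,1)
Step 5: enter (3,1), '.' pass, move up to (2,1)
Step 6: enter (2,1), '.' pass, move up to (1,1)
Step 7: enter (1,1), '.' pass, move up to (0,1)
Step 8: enter (0,1), '.' pass, move up to (-1,1)
Step 9: at (-1,1) — EXIT via top edge, pos 1
Distinct cells visited: 8 (path length 8)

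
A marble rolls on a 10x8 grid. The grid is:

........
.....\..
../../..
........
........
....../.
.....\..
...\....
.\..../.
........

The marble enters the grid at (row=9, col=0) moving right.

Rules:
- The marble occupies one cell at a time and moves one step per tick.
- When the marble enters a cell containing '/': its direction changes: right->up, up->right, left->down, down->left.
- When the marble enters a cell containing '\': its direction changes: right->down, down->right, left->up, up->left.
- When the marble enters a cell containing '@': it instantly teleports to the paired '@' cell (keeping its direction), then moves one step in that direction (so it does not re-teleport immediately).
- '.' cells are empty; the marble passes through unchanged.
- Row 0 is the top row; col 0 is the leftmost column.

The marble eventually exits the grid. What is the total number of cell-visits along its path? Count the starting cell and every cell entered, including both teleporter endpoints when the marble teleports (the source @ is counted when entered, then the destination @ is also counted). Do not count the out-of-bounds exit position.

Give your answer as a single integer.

Step 1: enter (9,0), '.' pass, move right to (9,1)
Step 2: enter (9,1), '.' pass, move right to (9,2)
Step 3: enter (9,2), '.' pass, move right to (9,3)
Step 4: enter (9,3), '.' pass, move right to (9,4)
Step 5: enter (9,4), '.' pass, move right to (9,5)
Step 6: enter (9,5), '.' pass, move right to (9,6)
Step 7: enter (9,6), '.' pass, move right to (9,7)
Step 8: enter (9,7), '.' pass, move right to (9,8)
Step 9: at (9,8) — EXIT via right edge, pos 9
Path length (cell visits): 8

Answer: 8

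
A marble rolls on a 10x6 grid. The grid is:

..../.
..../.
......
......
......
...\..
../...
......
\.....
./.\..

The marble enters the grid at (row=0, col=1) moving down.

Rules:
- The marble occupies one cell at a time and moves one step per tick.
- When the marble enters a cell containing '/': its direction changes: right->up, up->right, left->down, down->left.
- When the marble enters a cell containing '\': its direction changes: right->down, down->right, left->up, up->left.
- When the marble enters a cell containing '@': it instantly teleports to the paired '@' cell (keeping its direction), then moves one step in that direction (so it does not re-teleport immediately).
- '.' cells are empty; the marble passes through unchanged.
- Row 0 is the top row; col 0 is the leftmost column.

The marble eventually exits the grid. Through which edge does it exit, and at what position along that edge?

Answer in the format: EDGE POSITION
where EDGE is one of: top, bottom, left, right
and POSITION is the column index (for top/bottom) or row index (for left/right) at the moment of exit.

Step 1: enter (0,1), '.' pass, move down to (1,1)
Step 2: enter (1,1), '.' pass, move down to (2,1)
Step 3: enter (2,1), '.' pass, move down to (3,1)
Step 4: enter (3,1), '.' pass, move down to (4,1)
Step 5: enter (4,1), '.' pass, move down to (5,1)
Step 6: enter (5,1), '.' pass, move down to (6,1)
Step 7: enter (6,1), '.' pass, move down to (7,1)
Step 8: enter (7,1), '.' pass, move down to (8,1)
Step 9: enter (8,1), '.' pass, move down to (9,1)
Step 10: enter (9,1), '/' deflects down->left, move left to (9,0)
Step 11: enter (9,0), '.' pass, move left to (9,-1)
Step 12: at (9,-1) — EXIT via left edge, pos 9

Answer: left 9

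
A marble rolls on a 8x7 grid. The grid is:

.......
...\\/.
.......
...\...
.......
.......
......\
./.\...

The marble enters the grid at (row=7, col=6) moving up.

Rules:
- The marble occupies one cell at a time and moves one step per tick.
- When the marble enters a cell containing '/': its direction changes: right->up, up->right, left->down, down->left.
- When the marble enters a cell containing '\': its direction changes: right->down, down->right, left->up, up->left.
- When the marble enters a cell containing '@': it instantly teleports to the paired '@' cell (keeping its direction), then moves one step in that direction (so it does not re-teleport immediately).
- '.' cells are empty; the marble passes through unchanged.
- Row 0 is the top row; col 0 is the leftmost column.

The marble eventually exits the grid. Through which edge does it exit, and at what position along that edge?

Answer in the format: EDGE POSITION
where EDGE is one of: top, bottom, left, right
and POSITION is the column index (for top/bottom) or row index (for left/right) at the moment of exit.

Step 1: enter (7,6), '.' pass, move up to (6,6)
Step 2: enter (6,6), '\' deflects up->left, move left to (6,5)
Step 3: enter (6,5), '.' pass, move left to (6,4)
Step 4: enter (6,4), '.' pass, move left to (6,3)
Step 5: enter (6,3), '.' pass, move left to (6,2)
Step 6: enter (6,2), '.' pass, move left to (6,1)
Step 7: enter (6,1), '.' pass, move left to (6,0)
Step 8: enter (6,0), '.' pass, move left to (6,-1)
Step 9: at (6,-1) — EXIT via left edge, pos 6

Answer: left 6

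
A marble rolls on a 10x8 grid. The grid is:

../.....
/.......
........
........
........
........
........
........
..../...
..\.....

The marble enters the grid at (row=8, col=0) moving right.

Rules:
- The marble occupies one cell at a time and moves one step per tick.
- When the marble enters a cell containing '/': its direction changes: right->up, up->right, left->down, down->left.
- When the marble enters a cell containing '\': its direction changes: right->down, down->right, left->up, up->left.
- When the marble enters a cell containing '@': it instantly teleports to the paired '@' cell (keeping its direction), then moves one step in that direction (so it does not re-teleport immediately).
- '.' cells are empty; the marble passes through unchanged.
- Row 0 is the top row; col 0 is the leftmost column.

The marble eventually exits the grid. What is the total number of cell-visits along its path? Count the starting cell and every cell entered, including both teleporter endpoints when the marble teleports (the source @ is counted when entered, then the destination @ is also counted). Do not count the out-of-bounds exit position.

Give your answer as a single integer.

Step 1: enter (8,0), '.' pass, move right to (8,1)
Step 2: enter (8,1), '.' pass, move right to (8,2)
Step 3: enter (8,2), '.' pass, move right to (8,3)
Step 4: enter (8,3), '.' pass, move right to (8,4)
Step 5: enter (8,4), '/' deflects right->up, move up to (7,4)
Step 6: enter (7,4), '.' pass, move up to (6,4)
Step 7: enter (6,4), '.' pass, move up to (5,4)
Step 8: enter (5,4), '.' pass, move up to (4,4)
Step 9: enter (4,4), '.' pass, move up to (3,4)
Step 10: enter (3,4), '.' pass, move up to (2,4)
Step 11: enter (2,4), '.' pass, move up to (1,4)
Step 12: enter (1,4), '.' pass, move up to (0,4)
Step 13: enter (0,4), '.' pass, move up to (-1,4)
Step 14: at (-1,4) — EXIT via top edge, pos 4
Path length (cell visits): 13

Answer: 13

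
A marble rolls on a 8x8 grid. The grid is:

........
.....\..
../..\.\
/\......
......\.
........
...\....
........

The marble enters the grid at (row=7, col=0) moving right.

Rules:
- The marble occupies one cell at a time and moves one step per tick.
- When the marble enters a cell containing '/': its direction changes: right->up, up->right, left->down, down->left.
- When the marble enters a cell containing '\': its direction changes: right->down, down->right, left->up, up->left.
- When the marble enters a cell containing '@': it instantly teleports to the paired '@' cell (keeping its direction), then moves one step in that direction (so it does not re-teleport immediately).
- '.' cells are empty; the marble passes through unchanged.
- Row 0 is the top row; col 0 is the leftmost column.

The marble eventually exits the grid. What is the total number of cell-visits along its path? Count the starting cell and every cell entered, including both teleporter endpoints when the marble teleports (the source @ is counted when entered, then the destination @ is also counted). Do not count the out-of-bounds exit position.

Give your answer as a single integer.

Step 1: enter (7,0), '.' pass, move right to (7,1)
Step 2: enter (7,1), '.' pass, move right to (7,2)
Step 3: enter (7,2), '.' pass, move right to (7,3)
Step 4: enter (7,3), '.' pass, move right to (7,4)
Step 5: enter (7,4), '.' pass, move right to (7,5)
Step 6: enter (7,5), '.' pass, move right to (7,6)
Step 7: enter (7,6), '.' pass, move right to (7,7)
Step 8: enter (7,7), '.' pass, move right to (7,8)
Step 9: at (7,8) — EXIT via right edge, pos 7
Path length (cell visits): 8

Answer: 8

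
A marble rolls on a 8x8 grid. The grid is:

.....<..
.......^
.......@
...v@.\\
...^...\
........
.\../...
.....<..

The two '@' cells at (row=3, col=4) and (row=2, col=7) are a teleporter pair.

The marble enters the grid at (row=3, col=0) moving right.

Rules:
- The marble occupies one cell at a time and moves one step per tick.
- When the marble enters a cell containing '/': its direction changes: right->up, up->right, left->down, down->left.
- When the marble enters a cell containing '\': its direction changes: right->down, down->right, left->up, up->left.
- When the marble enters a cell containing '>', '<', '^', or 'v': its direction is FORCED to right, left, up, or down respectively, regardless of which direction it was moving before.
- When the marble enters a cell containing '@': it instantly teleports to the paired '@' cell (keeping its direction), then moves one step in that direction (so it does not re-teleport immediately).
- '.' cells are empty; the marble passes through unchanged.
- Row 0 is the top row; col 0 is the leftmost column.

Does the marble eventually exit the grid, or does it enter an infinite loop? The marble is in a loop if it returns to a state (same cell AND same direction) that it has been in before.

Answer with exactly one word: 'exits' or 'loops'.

Step 1: enter (3,0), '.' pass, move right to (3,1)
Step 2: enter (3,1), '.' pass, move right to (3,2)
Step 3: enter (3,2), '.' pass, move right to (3,3)
Step 4: enter (3,3), 'v' forces right->down, move down to (4,3)
Step 5: enter (4,3), '^' forces down->up, move up to (3,3)
Step 6: enter (3,3), 'v' forces up->down, move down to (4,3)
Step 7: at (4,3) dir=down — LOOP DETECTED (seen before)

Answer: loops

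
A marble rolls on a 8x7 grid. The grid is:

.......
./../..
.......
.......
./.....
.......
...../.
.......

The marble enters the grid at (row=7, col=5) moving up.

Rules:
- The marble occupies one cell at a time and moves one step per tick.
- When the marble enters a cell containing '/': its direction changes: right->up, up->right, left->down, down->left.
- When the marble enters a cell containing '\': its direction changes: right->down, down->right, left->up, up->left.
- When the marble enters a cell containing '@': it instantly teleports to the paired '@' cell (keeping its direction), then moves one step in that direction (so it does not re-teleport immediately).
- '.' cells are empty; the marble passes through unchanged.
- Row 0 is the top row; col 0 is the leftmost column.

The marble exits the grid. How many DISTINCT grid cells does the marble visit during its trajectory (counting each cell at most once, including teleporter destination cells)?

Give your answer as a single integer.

Step 1: enter (7,5), '.' pass, move up to (6,5)
Step 2: enter (6,5), '/' deflects up->right, move right to (6,6)
Step 3: enter (6,6), '.' pass, move right to (6,7)
Step 4: at (6,7) — EXIT via right edge, pos 6
Distinct cells visited: 3 (path length 3)

Answer: 3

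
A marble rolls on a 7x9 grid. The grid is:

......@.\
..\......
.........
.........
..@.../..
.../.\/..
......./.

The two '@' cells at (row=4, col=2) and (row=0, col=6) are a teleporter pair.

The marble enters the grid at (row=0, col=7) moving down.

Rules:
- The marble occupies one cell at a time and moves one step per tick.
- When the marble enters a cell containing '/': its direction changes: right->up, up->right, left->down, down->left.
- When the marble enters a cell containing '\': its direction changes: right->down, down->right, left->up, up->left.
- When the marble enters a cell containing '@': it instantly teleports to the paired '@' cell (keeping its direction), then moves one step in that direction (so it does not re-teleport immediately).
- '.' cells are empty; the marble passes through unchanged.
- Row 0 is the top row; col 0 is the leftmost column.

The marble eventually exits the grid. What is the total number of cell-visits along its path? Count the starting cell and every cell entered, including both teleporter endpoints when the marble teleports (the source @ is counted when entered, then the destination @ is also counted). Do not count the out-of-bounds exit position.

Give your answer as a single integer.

Step 1: enter (0,7), '.' pass, move down to (1,7)
Step 2: enter (1,7), '.' pass, move down to (2,7)
Step 3: enter (2,7), '.' pass, move down to (3,7)
Step 4: enter (3,7), '.' pass, move down to (4,7)
Step 5: enter (4,7), '.' pass, move down to (5,7)
Step 6: enter (5,7), '.' pass, move down to (6,7)
Step 7: enter (6,7), '/' deflects down->left, move left to (6,6)
Step 8: enter (6,6), '.' pass, move left to (6,5)
Step 9: enter (6,5), '.' pass, move left to (6,4)
Step 10: enter (6,4), '.' pass, move left to (6,3)
Step 11: enter (6,3), '.' pass, move left to (6,2)
Step 12: enter (6,2), '.' pass, move left to (6,1)
Step 13: enter (6,1), '.' pass, move left to (6,0)
Step 14: enter (6,0), '.' pass, move left to (6,-1)
Step 15: at (6,-1) — EXIT via left edge, pos 6
Path length (cell visits): 14

Answer: 14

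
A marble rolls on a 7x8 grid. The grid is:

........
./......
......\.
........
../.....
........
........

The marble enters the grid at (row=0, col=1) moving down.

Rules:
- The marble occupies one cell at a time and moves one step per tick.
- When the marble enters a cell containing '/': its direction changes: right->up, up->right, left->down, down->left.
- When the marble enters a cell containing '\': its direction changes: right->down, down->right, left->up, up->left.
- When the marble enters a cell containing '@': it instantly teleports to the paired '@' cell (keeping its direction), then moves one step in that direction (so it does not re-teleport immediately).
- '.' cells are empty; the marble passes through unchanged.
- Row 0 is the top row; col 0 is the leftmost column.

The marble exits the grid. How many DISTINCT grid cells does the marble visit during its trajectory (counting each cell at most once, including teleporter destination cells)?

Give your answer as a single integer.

Answer: 3

Derivation:
Step 1: enter (0,1), '.' pass, move down to (1,1)
Step 2: enter (1,1), '/' deflects down->left, move left to (1,0)
Step 3: enter (1,0), '.' pass, move left to (1,-1)
Step 4: at (1,-1) — EXIT via left edge, pos 1
Distinct cells visited: 3 (path length 3)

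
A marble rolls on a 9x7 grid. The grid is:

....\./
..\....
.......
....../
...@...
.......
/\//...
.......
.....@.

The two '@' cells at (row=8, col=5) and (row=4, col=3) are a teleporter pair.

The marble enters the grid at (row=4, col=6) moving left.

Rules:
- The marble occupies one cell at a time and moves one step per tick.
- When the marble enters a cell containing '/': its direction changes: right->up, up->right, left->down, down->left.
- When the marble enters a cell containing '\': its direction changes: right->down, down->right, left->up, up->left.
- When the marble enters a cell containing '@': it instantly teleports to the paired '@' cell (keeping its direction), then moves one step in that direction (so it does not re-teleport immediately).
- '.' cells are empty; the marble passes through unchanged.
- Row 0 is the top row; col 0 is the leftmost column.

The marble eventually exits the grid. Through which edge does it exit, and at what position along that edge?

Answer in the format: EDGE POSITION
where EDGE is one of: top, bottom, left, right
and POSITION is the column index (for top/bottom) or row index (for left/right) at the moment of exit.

Step 1: enter (4,6), '.' pass, move left to (4,5)
Step 2: enter (4,5), '.' pass, move left to (4,4)
Step 3: enter (4,4), '.' pass, move left to (4,3)
Step 4: enter (4,3), '@' teleport (4,3)->(8,5), also enter (8,5), move left to (8,4)
Step 5: enter (8,4), '.' pass, move left to (8,3)
Step 6: enter (8,3), '.' pass, move left to (8,2)
Step 7: enter (8,2), '.' pass, move left to (8,1)
Step 8: enter (8,1), '.' pass, move left to (8,0)
Step 9: enter (8,0), '.' pass, move left to (8,-1)
Step 10: at (8,-1) — EXIT via left edge, pos 8

Answer: left 8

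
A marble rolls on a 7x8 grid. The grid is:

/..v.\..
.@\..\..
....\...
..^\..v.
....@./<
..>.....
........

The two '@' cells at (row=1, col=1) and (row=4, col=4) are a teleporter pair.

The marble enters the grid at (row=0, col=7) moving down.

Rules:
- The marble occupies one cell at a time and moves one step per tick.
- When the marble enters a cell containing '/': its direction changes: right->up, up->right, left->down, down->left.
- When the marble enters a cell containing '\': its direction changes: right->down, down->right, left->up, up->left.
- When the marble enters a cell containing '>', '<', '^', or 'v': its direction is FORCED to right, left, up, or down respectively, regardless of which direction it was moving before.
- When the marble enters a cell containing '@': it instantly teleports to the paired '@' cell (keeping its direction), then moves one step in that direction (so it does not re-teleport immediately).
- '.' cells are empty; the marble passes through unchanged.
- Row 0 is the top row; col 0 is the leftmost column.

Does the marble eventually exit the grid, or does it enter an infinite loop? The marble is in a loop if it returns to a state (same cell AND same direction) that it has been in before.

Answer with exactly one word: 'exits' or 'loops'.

Answer: exits

Derivation:
Step 1: enter (0,7), '.' pass, move down to (1,7)
Step 2: enter (1,7), '.' pass, move down to (2,7)
Step 3: enter (2,7), '.' pass, move down to (3,7)
Step 4: enter (3,7), '.' pass, move down to (4,7)
Step 5: enter (4,7), '<' forces down->left, move left to (4,6)
Step 6: enter (4,6), '/' deflects left->down, move down to (5,6)
Step 7: enter (5,6), '.' pass, move down to (6,6)
Step 8: enter (6,6), '.' pass, move down to (7,6)
Step 9: at (7,6) — EXIT via bottom edge, pos 6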